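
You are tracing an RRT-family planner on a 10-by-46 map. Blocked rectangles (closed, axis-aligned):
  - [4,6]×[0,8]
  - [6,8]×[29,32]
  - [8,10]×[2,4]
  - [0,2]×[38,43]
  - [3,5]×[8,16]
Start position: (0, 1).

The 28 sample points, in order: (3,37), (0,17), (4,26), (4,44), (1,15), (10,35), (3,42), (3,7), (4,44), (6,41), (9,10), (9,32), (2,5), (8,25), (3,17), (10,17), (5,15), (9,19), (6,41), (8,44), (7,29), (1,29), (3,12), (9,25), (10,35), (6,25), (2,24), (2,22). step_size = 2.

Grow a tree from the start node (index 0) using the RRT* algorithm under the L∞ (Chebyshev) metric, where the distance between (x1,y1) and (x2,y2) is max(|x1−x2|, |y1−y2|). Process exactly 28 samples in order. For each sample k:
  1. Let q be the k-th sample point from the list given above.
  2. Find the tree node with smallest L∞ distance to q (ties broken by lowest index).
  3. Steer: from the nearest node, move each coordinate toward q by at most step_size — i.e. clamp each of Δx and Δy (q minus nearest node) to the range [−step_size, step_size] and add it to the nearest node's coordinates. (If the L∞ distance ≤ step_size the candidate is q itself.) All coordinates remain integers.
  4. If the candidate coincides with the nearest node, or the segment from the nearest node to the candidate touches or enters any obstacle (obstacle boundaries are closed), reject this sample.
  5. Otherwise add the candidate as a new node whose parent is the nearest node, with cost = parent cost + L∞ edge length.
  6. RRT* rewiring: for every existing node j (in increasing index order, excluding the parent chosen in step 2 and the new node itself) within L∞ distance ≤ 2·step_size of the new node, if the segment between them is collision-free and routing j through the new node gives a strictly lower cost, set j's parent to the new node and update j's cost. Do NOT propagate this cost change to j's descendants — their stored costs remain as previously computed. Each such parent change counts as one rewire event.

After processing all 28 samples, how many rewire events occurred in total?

Rewire events: 1

1. q=(3,37) nearest=0 d=36 new=(2,3) → add node 1 parent=0 cost=2
2. q=(0,17) nearest=1 d=14 new=(0,5) → add node 2 parent=1 cost=4
3. q=(4,26) nearest=2 d=21 new=(2,7) → add node 3 parent=2 cost=6
4. q=(4,44) nearest=3 d=37 new=(4,9) → blocked by [3,5]×[8,16], reject
5. q=(1,15) nearest=3 d=8 new=(1,9) → add node 4 parent=3 cost=8
6. q=(10,35) nearest=4 d=26 new=(3,11) → blocked by [3,5]×[8,16], reject
7. q=(3,42) nearest=4 d=33 new=(3,11) → blocked by [3,5]×[8,16], reject
8. q=(3,7) nearest=3 d=1 new=(3,7) → add node 5 parent=3 cost=7
9. q=(4,44) nearest=4 d=35 new=(3,11) → blocked by [3,5]×[8,16], reject
10. q=(6,41) nearest=4 d=32 new=(3,11) → blocked by [3,5]×[8,16], reject
11. q=(9,10) nearest=5 d=6 new=(5,9) → blocked by [4,6]×[0,8], reject
12. q=(9,32) nearest=4 d=23 new=(3,11) → blocked by [3,5]×[8,16], reject
13. q=(2,5) nearest=1 d=2 new=(2,5) → add node 6 parent=1 cost=4; rewire 5→6 (6<7)
14. q=(8,25) nearest=4 d=16 new=(3,11) → blocked by [3,5]×[8,16], reject
15. q=(3,17) nearest=4 d=8 new=(3,11) → blocked by [3,5]×[8,16], reject
16. q=(10,17) nearest=4 d=9 new=(3,11) → blocked by [3,5]×[8,16], reject
17. q=(5,15) nearest=4 d=6 new=(3,11) → blocked by [3,5]×[8,16], reject
18. q=(9,19) nearest=4 d=10 new=(3,11) → blocked by [3,5]×[8,16], reject
19. q=(6,41) nearest=4 d=32 new=(3,11) → blocked by [3,5]×[8,16], reject
20. q=(8,44) nearest=4 d=35 new=(3,11) → blocked by [3,5]×[8,16], reject
21. q=(7,29) nearest=4 d=20 new=(3,11) → blocked by [3,5]×[8,16], reject
22. q=(1,29) nearest=4 d=20 new=(1,11) → add node 7 parent=4 cost=10
23. q=(3,12) nearest=7 d=2 new=(3,12) → blocked by [3,5]×[8,16], reject
24. q=(9,25) nearest=7 d=14 new=(3,13) → blocked by [3,5]×[8,16], reject
25. q=(10,35) nearest=7 d=24 new=(3,13) → blocked by [3,5]×[8,16], reject
26. q=(6,25) nearest=7 d=14 new=(3,13) → blocked by [3,5]×[8,16], reject
27. q=(2,24) nearest=7 d=13 new=(2,13) → add node 8 parent=7 cost=12
28. q=(2,22) nearest=8 d=9 new=(2,15) → add node 9 parent=8 cost=14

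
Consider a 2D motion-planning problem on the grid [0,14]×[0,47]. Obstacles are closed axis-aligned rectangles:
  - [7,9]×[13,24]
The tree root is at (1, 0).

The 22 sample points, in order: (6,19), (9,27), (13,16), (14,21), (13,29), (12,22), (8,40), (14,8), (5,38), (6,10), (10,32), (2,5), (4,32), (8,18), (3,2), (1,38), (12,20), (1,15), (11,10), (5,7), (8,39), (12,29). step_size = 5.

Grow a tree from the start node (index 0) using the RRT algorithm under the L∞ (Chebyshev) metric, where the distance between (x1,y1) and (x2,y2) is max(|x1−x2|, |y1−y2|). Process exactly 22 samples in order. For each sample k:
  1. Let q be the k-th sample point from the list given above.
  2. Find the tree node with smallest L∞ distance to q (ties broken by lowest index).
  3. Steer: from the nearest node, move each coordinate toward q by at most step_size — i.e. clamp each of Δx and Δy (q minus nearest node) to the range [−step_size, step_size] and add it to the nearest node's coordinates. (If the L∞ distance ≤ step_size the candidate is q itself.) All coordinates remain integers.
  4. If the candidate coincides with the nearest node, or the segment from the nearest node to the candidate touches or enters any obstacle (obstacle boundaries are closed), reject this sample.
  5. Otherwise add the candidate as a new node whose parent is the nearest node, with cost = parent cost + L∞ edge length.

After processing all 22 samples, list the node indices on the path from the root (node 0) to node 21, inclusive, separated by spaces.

Path: 0 1 2 3 4 5 7 11 21

1. q=(6,19) nearest=0 d=19 new=(6,5) → add node 1 parent=0 cost=5
2. q=(9,27) nearest=1 d=22 new=(9,10) → add node 2 parent=1 cost=10
3. q=(13,16) nearest=2 d=6 new=(13,15) → add node 3 parent=2 cost=15
4. q=(14,21) nearest=3 d=6 new=(14,20) → add node 4 parent=3 cost=20
5. q=(13,29) nearest=4 d=9 new=(13,25) → add node 5 parent=4 cost=25
6. q=(12,22) nearest=4 d=2 new=(12,22) → add node 6 parent=4 cost=22
7. q=(8,40) nearest=5 d=15 new=(8,30) → add node 7 parent=5 cost=30
8. q=(14,8) nearest=2 d=5 new=(14,8) → add node 8 parent=2 cost=15
9. q=(5,38) nearest=7 d=8 new=(5,35) → add node 9 parent=7 cost=35
10. q=(6,10) nearest=2 d=3 new=(6,10) → add node 10 parent=2 cost=13
11. q=(10,32) nearest=7 d=2 new=(10,32) → add node 11 parent=7 cost=32
12. q=(2,5) nearest=1 d=4 new=(2,5) → add node 12 parent=1 cost=9
13. q=(4,32) nearest=9 d=3 new=(4,32) → add node 13 parent=9 cost=38
14. q=(8,18) nearest=6 d=4 new=(8,18) → blocked by [7,9]×[13,24], reject
15. q=(3,2) nearest=0 d=2 new=(3,2) → add node 14 parent=0 cost=2
16. q=(1,38) nearest=9 d=4 new=(1,38) → add node 15 parent=9 cost=39
17. q=(12,20) nearest=4 d=2 new=(12,20) → add node 16 parent=4 cost=22
18. q=(1,15) nearest=10 d=5 new=(1,15) → add node 17 parent=10 cost=18
19. q=(11,10) nearest=2 d=2 new=(11,10) → add node 18 parent=2 cost=12
20. q=(5,7) nearest=1 d=2 new=(5,7) → add node 19 parent=1 cost=7
21. q=(8,39) nearest=9 d=4 new=(8,39) → add node 20 parent=9 cost=39
22. q=(12,29) nearest=11 d=3 new=(12,29) → add node 21 parent=11 cost=35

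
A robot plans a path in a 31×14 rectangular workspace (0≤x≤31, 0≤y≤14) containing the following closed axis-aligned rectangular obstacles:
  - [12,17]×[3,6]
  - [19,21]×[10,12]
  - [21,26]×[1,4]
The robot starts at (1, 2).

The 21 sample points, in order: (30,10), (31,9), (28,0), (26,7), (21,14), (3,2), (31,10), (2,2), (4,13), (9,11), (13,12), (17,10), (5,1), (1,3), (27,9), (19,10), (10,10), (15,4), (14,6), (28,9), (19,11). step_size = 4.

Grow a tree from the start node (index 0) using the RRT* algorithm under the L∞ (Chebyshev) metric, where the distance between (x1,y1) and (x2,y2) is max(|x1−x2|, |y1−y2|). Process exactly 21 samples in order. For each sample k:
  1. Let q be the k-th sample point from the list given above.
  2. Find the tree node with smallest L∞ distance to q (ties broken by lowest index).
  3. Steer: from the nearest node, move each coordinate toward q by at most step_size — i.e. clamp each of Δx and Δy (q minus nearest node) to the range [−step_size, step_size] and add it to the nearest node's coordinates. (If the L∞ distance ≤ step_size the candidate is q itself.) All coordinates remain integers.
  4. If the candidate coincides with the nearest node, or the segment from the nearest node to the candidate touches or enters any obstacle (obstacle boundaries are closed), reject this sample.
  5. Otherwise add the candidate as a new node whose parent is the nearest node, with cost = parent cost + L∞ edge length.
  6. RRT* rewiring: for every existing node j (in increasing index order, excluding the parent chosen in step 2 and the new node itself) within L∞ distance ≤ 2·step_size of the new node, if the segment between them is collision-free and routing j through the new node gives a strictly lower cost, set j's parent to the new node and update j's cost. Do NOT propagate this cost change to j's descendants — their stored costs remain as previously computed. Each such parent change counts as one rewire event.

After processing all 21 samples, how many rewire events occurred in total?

1. q=(30,10) nearest=0 d=29 new=(5,6) → add node 1 parent=0 cost=4
2. q=(31,9) nearest=1 d=26 new=(9,9) → add node 2 parent=1 cost=8
3. q=(28,0) nearest=2 d=19 new=(13,5) → blocked by [12,17]×[3,6], reject
4. q=(26,7) nearest=2 d=17 new=(13,7) → add node 3 parent=2 cost=12
5. q=(21,14) nearest=3 d=8 new=(17,11) → add node 4 parent=3 cost=16
6. q=(3,2) nearest=0 d=2 new=(3,2) → add node 5 parent=0 cost=2
7. q=(31,10) nearest=4 d=14 new=(21,10) → blocked by [19,21]×[10,12], reject
8. q=(2,2) nearest=0 d=1 new=(2,2) → add node 6 parent=0 cost=1
9. q=(4,13) nearest=2 d=5 new=(5,13) → add node 7 parent=2 cost=12
10. q=(9,11) nearest=2 d=2 new=(9,11) → add node 8 parent=2 cost=10
11. q=(13,12) nearest=2 d=4 new=(13,12) → add node 9 parent=2 cost=12
12. q=(17,10) nearest=4 d=1 new=(17,10) → add node 10 parent=4 cost=17
13. q=(5,1) nearest=5 d=2 new=(5,1) → add node 11 parent=5 cost=4
14. q=(1,3) nearest=0 d=1 new=(1,3) → add node 12 parent=0 cost=1; rewire 8→12 (9<10)
15. q=(27,9) nearest=4 d=10 new=(21,9) → blocked by [19,21]×[10,12], reject
16. q=(19,10) nearest=4 d=2 new=(19,10) → blocked by [19,21]×[10,12], reject
17. q=(10,10) nearest=2 d=1 new=(10,10) → add node 13 parent=2 cost=9; rewire 10→13 (16<17)
18. q=(15,4) nearest=3 d=3 new=(15,4) → blocked by [12,17]×[3,6], reject
19. q=(14,6) nearest=3 d=1 new=(14,6) → blocked by [12,17]×[3,6], reject
20. q=(28,9) nearest=4 d=11 new=(21,9) → blocked by [19,21]×[10,12], reject
21. q=(19,11) nearest=4 d=2 new=(19,11) → blocked by [19,21]×[10,12], reject

Rewire events: 2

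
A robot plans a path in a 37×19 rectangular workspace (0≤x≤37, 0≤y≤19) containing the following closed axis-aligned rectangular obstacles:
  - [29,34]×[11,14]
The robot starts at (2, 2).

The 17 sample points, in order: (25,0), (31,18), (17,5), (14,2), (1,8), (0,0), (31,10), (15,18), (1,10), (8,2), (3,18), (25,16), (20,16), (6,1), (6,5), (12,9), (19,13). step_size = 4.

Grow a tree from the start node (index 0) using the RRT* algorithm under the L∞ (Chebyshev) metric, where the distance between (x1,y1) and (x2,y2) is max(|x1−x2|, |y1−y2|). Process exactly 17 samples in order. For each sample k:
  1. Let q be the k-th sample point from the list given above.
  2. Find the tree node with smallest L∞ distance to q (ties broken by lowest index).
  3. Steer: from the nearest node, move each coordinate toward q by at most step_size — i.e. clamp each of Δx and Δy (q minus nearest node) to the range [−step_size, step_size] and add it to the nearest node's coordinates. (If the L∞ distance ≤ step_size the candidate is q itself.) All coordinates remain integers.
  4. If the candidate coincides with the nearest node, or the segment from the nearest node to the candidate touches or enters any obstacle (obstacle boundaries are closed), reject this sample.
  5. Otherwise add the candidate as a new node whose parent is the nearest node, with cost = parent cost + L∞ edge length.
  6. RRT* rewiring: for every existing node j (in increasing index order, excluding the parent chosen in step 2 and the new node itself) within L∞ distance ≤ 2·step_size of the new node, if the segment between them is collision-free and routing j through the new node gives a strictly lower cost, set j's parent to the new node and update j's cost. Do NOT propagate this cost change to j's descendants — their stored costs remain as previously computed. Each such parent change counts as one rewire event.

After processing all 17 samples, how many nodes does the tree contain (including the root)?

Node count: 18

1. q=(25,0) nearest=0 d=23 new=(6,0) → add node 1 parent=0 cost=4
2. q=(31,18) nearest=1 d=25 new=(10,4) → add node 2 parent=1 cost=8
3. q=(17,5) nearest=2 d=7 new=(14,5) → add node 3 parent=2 cost=12
4. q=(14,2) nearest=3 d=3 new=(14,2) → add node 4 parent=3 cost=15
5. q=(1,8) nearest=0 d=6 new=(1,6) → add node 5 parent=0 cost=4
6. q=(0,0) nearest=0 d=2 new=(0,0) → add node 6 parent=0 cost=2
7. q=(31,10) nearest=3 d=17 new=(18,9) → add node 7 parent=3 cost=16
8. q=(15,18) nearest=7 d=9 new=(15,13) → add node 8 parent=7 cost=20
9. q=(1,10) nearest=5 d=4 new=(1,10) → add node 9 parent=5 cost=8
10. q=(8,2) nearest=1 d=2 new=(8,2) → add node 10 parent=1 cost=6; rewire 4→10 (12<15)
11. q=(3,18) nearest=9 d=8 new=(3,14) → add node 11 parent=9 cost=12
12. q=(25,16) nearest=7 d=7 new=(22,13) → add node 12 parent=7 cost=20
13. q=(20,16) nearest=12 d=3 new=(20,16) → add node 13 parent=12 cost=23
14. q=(6,1) nearest=1 d=1 new=(6,1) → add node 14 parent=1 cost=5
15. q=(6,5) nearest=10 d=3 new=(6,5) → add node 15 parent=10 cost=9
16. q=(12,9) nearest=3 d=4 new=(12,9) → add node 16 parent=3 cost=16
17. q=(19,13) nearest=12 d=3 new=(19,13) → add node 17 parent=12 cost=23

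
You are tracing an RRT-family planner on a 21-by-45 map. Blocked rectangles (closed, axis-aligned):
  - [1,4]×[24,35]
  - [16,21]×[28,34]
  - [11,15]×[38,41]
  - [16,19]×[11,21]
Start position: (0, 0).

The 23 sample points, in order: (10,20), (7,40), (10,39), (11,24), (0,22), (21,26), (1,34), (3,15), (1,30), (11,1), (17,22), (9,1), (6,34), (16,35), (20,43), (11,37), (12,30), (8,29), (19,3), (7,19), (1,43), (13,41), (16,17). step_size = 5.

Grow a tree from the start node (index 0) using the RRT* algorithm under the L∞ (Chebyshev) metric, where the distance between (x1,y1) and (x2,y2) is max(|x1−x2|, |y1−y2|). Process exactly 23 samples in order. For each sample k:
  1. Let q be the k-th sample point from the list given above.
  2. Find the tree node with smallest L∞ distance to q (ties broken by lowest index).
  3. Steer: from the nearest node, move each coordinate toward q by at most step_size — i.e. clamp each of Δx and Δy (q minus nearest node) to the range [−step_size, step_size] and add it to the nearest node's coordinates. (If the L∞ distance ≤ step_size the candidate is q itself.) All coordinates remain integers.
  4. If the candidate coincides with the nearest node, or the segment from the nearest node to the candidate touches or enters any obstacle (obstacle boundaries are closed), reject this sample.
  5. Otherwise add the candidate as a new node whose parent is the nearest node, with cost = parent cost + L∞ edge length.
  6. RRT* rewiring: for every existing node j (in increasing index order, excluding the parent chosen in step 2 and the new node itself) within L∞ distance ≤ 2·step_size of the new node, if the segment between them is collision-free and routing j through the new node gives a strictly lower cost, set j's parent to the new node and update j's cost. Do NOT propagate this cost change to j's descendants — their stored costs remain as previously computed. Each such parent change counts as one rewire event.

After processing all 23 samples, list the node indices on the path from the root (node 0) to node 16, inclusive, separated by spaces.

1. q=(10,20) nearest=0 d=20 new=(5,5) → add node 1 parent=0 cost=5
2. q=(7,40) nearest=1 d=35 new=(7,10) → add node 2 parent=1 cost=10
3. q=(10,39) nearest=2 d=29 new=(10,15) → add node 3 parent=2 cost=15
4. q=(11,24) nearest=3 d=9 new=(11,20) → add node 4 parent=3 cost=20
5. q=(0,22) nearest=3 d=10 new=(5,20) → add node 5 parent=3 cost=20
6. q=(21,26) nearest=4 d=10 new=(16,25) → add node 6 parent=4 cost=25
7. q=(1,34) nearest=4 d=14 new=(6,25) → add node 7 parent=4 cost=25
8. q=(3,15) nearest=2 d=5 new=(3,15) → add node 8 parent=2 cost=15
9. q=(1,30) nearest=7 d=5 new=(1,30) → blocked by [1,4]×[24,35], reject
10. q=(11,1) nearest=1 d=6 new=(10,1) → add node 9 parent=1 cost=10
11. q=(17,22) nearest=6 d=3 new=(17,22) → add node 10 parent=6 cost=28
12. q=(9,1) nearest=9 d=1 new=(9,1) → add node 11 parent=9 cost=11
13. q=(6,34) nearest=7 d=9 new=(6,30) → add node 12 parent=7 cost=30
14. q=(16,35) nearest=6 d=10 new=(16,30) → blocked by [16,21]×[28,34], reject
15. q=(20,43) nearest=12 d=14 new=(11,35) → add node 13 parent=12 cost=35
16. q=(11,37) nearest=13 d=2 new=(11,37) → add node 14 parent=13 cost=37
17. q=(12,30) nearest=6 d=5 new=(12,30) → add node 15 parent=6 cost=30
18. q=(8,29) nearest=12 d=2 new=(8,29) → add node 16 parent=12 cost=32
19. q=(19,3) nearest=9 d=9 new=(15,3) → add node 17 parent=9 cost=15
20. q=(7,19) nearest=5 d=2 new=(7,19) → add node 18 parent=5 cost=22
21. q=(1,43) nearest=13 d=10 new=(6,40) → add node 19 parent=13 cost=40
22. q=(13,41) nearest=14 d=4 new=(13,41) → blocked by [11,15]×[38,41], reject
23. q=(16,17) nearest=4 d=5 new=(16,17) → blocked by [16,19]×[11,21], reject

Path: 0 1 2 3 4 7 12 16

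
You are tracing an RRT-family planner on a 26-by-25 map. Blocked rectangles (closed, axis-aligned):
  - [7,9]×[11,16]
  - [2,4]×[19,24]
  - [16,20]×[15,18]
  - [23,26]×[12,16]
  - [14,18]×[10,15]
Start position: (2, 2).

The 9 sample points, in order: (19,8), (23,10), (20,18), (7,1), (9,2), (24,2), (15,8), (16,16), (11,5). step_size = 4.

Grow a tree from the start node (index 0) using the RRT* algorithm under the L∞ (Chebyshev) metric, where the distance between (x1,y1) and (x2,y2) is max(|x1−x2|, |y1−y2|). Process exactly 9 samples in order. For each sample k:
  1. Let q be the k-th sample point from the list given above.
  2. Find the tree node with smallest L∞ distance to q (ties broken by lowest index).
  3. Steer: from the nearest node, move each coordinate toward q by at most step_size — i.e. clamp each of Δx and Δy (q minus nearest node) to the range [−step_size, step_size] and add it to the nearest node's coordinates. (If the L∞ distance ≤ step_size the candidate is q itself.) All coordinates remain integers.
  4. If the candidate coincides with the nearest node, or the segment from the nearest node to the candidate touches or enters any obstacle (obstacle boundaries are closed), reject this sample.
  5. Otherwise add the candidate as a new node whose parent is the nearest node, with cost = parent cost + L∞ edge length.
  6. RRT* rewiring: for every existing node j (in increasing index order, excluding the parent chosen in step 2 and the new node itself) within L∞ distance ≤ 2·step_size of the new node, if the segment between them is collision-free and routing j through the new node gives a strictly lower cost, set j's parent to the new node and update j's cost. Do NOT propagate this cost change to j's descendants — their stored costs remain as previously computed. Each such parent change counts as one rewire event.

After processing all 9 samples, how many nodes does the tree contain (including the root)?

1. q=(19,8) nearest=0 d=17 new=(6,6) → add node 1 parent=0 cost=4
2. q=(23,10) nearest=1 d=17 new=(10,10) → add node 2 parent=1 cost=8
3. q=(20,18) nearest=2 d=10 new=(14,14) → blocked by [14,18]×[10,15], reject
4. q=(7,1) nearest=0 d=5 new=(6,1) → add node 3 parent=0 cost=4
5. q=(9,2) nearest=3 d=3 new=(9,2) → add node 4 parent=3 cost=7
6. q=(24,2) nearest=2 d=14 new=(14,6) → add node 5 parent=2 cost=12
7. q=(15,8) nearest=5 d=2 new=(15,8) → add node 6 parent=5 cost=14
8. q=(16,16) nearest=2 d=6 new=(14,14) → blocked by [14,18]×[10,15], reject
9. q=(11,5) nearest=4 d=3 new=(11,5) → add node 7 parent=4 cost=10

Node count: 8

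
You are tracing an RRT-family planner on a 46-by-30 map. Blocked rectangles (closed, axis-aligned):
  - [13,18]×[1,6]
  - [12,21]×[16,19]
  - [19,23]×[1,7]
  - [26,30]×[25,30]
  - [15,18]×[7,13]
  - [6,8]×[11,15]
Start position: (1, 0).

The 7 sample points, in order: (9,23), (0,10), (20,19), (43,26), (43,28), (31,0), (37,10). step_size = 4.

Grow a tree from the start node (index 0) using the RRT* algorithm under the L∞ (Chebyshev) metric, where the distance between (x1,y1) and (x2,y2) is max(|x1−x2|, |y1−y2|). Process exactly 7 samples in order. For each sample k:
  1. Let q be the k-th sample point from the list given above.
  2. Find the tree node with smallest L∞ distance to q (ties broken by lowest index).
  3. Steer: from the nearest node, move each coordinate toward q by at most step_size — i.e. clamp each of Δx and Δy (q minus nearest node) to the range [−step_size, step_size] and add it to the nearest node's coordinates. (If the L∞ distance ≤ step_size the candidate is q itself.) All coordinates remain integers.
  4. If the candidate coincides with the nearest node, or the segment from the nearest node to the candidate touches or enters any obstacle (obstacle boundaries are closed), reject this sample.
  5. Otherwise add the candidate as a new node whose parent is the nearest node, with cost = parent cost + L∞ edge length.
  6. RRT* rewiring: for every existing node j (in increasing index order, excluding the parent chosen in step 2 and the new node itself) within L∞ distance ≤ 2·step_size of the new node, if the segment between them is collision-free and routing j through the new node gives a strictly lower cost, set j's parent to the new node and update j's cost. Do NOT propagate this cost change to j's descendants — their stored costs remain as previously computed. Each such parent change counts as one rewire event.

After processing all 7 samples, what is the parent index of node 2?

Parent of node 2: 1

1. q=(9,23) nearest=0 d=23 new=(5,4) → add node 1 parent=0 cost=4
2. q=(0,10) nearest=1 d=6 new=(1,8) → add node 2 parent=1 cost=8
3. q=(20,19) nearest=1 d=15 new=(9,8) → add node 3 parent=1 cost=8
4. q=(43,26) nearest=3 d=34 new=(13,12) → add node 4 parent=3 cost=12
5. q=(43,28) nearest=4 d=30 new=(17,16) → blocked by [12,21]×[16,19], reject
6. q=(31,0) nearest=4 d=18 new=(17,8) → blocked by [15,18]×[7,13], reject
7. q=(37,10) nearest=4 d=24 new=(17,10) → blocked by [15,18]×[7,13], reject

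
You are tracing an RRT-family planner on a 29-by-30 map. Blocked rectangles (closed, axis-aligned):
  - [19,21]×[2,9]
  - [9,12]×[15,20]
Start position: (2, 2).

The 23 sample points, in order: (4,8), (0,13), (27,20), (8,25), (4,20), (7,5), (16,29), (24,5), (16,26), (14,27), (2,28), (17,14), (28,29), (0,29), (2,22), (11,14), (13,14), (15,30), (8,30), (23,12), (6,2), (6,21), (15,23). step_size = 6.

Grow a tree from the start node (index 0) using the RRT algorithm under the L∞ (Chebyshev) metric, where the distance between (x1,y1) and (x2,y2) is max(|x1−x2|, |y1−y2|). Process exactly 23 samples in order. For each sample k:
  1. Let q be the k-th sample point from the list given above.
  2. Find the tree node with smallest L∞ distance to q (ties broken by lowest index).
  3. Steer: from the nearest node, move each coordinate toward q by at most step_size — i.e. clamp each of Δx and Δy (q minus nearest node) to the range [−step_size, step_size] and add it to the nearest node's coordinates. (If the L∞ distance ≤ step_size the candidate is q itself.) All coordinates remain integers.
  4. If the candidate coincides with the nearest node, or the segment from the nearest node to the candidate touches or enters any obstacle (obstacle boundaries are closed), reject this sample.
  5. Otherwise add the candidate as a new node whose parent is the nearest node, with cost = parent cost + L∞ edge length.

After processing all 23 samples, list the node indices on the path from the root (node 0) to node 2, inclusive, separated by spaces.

1. q=(4,8) nearest=0 d=6 new=(4,8) → add node 1 parent=0 cost=6
2. q=(0,13) nearest=1 d=5 new=(0,13) → add node 2 parent=1 cost=11
3. q=(27,20) nearest=1 d=23 new=(10,14) → add node 3 parent=1 cost=12
4. q=(8,25) nearest=3 d=11 new=(8,20) → blocked by [9,12]×[15,20], reject
5. q=(4,20) nearest=3 d=6 new=(4,20) → blocked by [9,12]×[15,20], reject
6. q=(7,5) nearest=1 d=3 new=(7,5) → add node 4 parent=1 cost=9
7. q=(16,29) nearest=3 d=15 new=(16,20) → blocked by [9,12]×[15,20], reject
8. q=(24,5) nearest=3 d=14 new=(16,8) → add node 5 parent=3 cost=18
9. q=(16,26) nearest=3 d=12 new=(16,20) → blocked by [9,12]×[15,20], reject
10. q=(14,27) nearest=3 d=13 new=(14,20) → blocked by [9,12]×[15,20], reject
11. q=(2,28) nearest=3 d=14 new=(4,20) → blocked by [9,12]×[15,20], reject
12. q=(17,14) nearest=5 d=6 new=(17,14) → add node 6 parent=5 cost=24
13. q=(28,29) nearest=6 d=15 new=(23,20) → add node 7 parent=6 cost=30
14. q=(0,29) nearest=3 d=15 new=(4,20) → blocked by [9,12]×[15,20], reject
15. q=(2,22) nearest=3 d=8 new=(4,20) → blocked by [9,12]×[15,20], reject
16. q=(11,14) nearest=3 d=1 new=(11,14) → add node 8 parent=3 cost=13
17. q=(13,14) nearest=8 d=2 new=(13,14) → add node 9 parent=8 cost=15
18. q=(15,30) nearest=7 d=10 new=(17,26) → add node 10 parent=7 cost=36
19. q=(8,30) nearest=10 d=9 new=(11,30) → add node 11 parent=10 cost=42
20. q=(23,12) nearest=6 d=6 new=(23,12) → add node 12 parent=6 cost=30
21. q=(6,2) nearest=4 d=3 new=(6,2) → add node 13 parent=4 cost=12
22. q=(6,21) nearest=3 d=7 new=(6,20) → blocked by [9,12]×[15,20], reject
23. q=(15,23) nearest=10 d=3 new=(15,23) → add node 14 parent=10 cost=39

Path: 0 1 2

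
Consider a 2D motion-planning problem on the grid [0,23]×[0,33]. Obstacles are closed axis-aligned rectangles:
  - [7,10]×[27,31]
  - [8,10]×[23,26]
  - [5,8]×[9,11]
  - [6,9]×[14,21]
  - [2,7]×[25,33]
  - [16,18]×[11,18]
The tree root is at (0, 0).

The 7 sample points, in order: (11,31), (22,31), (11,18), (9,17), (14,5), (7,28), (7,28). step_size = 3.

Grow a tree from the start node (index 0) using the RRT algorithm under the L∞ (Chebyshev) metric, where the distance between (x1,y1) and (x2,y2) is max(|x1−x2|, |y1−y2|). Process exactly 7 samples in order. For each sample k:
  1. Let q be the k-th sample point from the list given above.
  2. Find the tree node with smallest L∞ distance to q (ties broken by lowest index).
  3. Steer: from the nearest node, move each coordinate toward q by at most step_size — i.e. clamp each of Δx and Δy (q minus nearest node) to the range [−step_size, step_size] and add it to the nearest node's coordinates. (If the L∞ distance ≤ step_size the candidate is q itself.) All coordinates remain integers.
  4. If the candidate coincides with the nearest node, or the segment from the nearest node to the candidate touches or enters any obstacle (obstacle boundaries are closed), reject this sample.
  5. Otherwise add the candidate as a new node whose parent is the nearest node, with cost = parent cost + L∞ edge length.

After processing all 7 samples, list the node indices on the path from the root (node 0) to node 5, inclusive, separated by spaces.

Path: 0 1 2 3 5

1. q=(11,31) nearest=0 d=31 new=(3,3) → add node 1 parent=0 cost=3
2. q=(22,31) nearest=1 d=28 new=(6,6) → add node 2 parent=1 cost=6
3. q=(11,18) nearest=2 d=12 new=(9,9) → add node 3 parent=2 cost=9
4. q=(9,17) nearest=3 d=8 new=(9,12) → add node 4 parent=3 cost=12
5. q=(14,5) nearest=3 d=5 new=(12,6) → add node 5 parent=3 cost=12
6. q=(7,28) nearest=4 d=16 new=(7,15) → blocked by [6,9]×[14,21], reject
7. q=(7,28) nearest=4 d=16 new=(7,15) → blocked by [6,9]×[14,21], reject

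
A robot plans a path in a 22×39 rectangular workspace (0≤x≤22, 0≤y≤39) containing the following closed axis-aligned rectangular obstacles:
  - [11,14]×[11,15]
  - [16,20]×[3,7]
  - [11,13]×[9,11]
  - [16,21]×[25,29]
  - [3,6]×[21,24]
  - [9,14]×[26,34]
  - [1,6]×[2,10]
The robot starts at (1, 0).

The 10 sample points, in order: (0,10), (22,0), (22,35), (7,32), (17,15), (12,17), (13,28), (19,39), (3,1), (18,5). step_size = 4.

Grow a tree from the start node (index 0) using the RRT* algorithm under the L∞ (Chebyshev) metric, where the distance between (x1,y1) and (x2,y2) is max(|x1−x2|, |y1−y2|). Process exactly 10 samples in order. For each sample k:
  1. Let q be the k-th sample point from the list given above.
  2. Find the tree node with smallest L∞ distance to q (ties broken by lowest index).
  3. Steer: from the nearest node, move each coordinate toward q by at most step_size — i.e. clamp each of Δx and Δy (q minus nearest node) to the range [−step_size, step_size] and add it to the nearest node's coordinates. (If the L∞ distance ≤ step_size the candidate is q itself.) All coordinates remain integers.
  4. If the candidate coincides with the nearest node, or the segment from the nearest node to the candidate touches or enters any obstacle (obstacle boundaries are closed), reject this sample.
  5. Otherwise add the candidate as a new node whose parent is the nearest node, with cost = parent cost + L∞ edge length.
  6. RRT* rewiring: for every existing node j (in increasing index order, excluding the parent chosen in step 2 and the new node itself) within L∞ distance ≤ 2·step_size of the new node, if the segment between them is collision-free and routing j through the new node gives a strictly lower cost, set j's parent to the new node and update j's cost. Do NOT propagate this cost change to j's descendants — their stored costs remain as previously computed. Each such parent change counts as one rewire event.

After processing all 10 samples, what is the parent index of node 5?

Parent of node 5: 3

1. q=(0,10) nearest=0 d=10 new=(0,4) → add node 1 parent=0 cost=4
2. q=(22,0) nearest=0 d=21 new=(5,0) → add node 2 parent=0 cost=4
3. q=(22,35) nearest=1 d=31 new=(4,8) → blocked by [1,6]×[2,10], reject
4. q=(7,32) nearest=1 d=28 new=(4,8) → blocked by [1,6]×[2,10], reject
5. q=(17,15) nearest=2 d=15 new=(9,4) → add node 3 parent=2 cost=8
6. q=(12,17) nearest=1 d=13 new=(4,8) → blocked by [1,6]×[2,10], reject
7. q=(13,28) nearest=1 d=24 new=(4,8) → blocked by [1,6]×[2,10], reject
8. q=(19,39) nearest=1 d=35 new=(4,8) → blocked by [1,6]×[2,10], reject
9. q=(3,1) nearest=0 d=2 new=(3,1) → add node 4 parent=0 cost=2
10. q=(18,5) nearest=3 d=9 new=(13,5) → add node 5 parent=3 cost=12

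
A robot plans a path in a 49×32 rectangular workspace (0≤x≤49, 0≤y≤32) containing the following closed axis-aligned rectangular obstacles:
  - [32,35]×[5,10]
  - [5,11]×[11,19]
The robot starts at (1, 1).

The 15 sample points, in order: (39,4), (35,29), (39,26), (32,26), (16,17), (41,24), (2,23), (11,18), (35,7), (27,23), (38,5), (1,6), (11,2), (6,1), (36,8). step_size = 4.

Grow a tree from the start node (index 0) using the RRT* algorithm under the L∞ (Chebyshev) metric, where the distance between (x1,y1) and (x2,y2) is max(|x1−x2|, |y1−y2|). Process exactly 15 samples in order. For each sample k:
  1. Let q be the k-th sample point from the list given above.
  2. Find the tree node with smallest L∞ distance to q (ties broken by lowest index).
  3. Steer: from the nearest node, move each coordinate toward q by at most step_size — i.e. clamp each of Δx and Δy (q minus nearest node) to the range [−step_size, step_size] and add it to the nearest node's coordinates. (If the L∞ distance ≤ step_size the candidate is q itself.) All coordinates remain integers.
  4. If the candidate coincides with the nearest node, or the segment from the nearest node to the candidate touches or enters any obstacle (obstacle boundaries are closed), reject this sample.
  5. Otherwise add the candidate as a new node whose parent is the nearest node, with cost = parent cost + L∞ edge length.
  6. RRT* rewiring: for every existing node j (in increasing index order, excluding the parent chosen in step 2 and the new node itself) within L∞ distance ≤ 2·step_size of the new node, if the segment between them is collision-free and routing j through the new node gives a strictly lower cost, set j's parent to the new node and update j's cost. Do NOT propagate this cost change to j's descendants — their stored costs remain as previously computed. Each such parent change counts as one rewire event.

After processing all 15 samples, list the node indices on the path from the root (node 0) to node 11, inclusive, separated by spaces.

Path: 0 1 11

1. q=(39,4) nearest=0 d=38 new=(5,4) → add node 1 parent=0 cost=4
2. q=(35,29) nearest=1 d=30 new=(9,8) → add node 2 parent=1 cost=8
3. q=(39,26) nearest=2 d=30 new=(13,12) → add node 3 parent=2 cost=12
4. q=(32,26) nearest=3 d=19 new=(17,16) → add node 4 parent=3 cost=16
5. q=(16,17) nearest=4 d=1 new=(16,17) → add node 5 parent=4 cost=17
6. q=(41,24) nearest=4 d=24 new=(21,20) → add node 6 parent=4 cost=20
7. q=(2,23) nearest=3 d=11 new=(9,16) → blocked by [5,11]×[11,19], reject
8. q=(11,18) nearest=5 d=5 new=(12,18) → add node 7 parent=5 cost=21
9. q=(35,7) nearest=6 d=14 new=(25,16) → add node 8 parent=6 cost=24
10. q=(27,23) nearest=6 d=6 new=(25,23) → add node 9 parent=6 cost=24
11. q=(38,5) nearest=8 d=13 new=(29,12) → add node 10 parent=8 cost=28
12. q=(1,6) nearest=1 d=4 new=(1,6) → add node 11 parent=1 cost=8
13. q=(11,2) nearest=1 d=6 new=(9,2) → add node 12 parent=1 cost=8
14. q=(6,1) nearest=1 d=3 new=(6,1) → add node 13 parent=1 cost=7
15. q=(36,8) nearest=10 d=7 new=(33,8) → blocked by [32,35]×[5,10], reject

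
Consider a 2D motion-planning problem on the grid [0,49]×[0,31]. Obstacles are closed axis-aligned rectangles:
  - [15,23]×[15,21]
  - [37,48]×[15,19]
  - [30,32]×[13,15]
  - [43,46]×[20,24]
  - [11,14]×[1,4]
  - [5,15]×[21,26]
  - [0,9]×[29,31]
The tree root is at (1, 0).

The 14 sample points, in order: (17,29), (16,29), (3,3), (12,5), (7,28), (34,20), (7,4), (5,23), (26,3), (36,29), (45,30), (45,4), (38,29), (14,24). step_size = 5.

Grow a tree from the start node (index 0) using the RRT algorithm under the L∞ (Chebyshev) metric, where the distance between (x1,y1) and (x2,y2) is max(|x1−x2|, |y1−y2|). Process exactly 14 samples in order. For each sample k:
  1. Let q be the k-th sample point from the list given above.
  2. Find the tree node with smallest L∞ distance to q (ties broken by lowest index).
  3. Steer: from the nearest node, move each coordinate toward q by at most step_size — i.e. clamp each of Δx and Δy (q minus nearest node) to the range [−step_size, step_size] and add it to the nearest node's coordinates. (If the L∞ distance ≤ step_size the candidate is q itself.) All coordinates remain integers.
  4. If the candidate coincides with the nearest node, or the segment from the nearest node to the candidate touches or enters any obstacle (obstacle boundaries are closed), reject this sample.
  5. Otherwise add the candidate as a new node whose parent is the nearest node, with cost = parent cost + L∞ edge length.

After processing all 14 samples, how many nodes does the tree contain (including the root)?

1. q=(17,29) nearest=0 d=29 new=(6,5) → add node 1 parent=0 cost=5
2. q=(16,29) nearest=1 d=24 new=(11,10) → add node 2 parent=1 cost=10
3. q=(3,3) nearest=0 d=3 new=(3,3) → add node 3 parent=0 cost=3
4. q=(12,5) nearest=2 d=5 new=(12,5) → add node 4 parent=2 cost=15
5. q=(7,28) nearest=2 d=18 new=(7,15) → add node 5 parent=2 cost=15
6. q=(34,20) nearest=4 d=22 new=(17,10) → add node 6 parent=4 cost=20
7. q=(7,4) nearest=1 d=1 new=(7,4) → add node 7 parent=1 cost=6
8. q=(5,23) nearest=5 d=8 new=(5,20) → add node 8 parent=5 cost=20
9. q=(26,3) nearest=6 d=9 new=(22,5) → add node 9 parent=6 cost=25
10. q=(36,29) nearest=6 d=19 new=(22,15) → blocked by [15,23]×[15,21], reject
11. q=(45,30) nearest=9 d=25 new=(27,10) → add node 10 parent=9 cost=30
12. q=(45,4) nearest=10 d=18 new=(32,5) → add node 11 parent=10 cost=35
13. q=(38,29) nearest=10 d=19 new=(32,15) → blocked by [30,32]×[13,15], reject
14. q=(14,24) nearest=5 d=9 new=(12,20) → add node 12 parent=5 cost=20

Node count: 13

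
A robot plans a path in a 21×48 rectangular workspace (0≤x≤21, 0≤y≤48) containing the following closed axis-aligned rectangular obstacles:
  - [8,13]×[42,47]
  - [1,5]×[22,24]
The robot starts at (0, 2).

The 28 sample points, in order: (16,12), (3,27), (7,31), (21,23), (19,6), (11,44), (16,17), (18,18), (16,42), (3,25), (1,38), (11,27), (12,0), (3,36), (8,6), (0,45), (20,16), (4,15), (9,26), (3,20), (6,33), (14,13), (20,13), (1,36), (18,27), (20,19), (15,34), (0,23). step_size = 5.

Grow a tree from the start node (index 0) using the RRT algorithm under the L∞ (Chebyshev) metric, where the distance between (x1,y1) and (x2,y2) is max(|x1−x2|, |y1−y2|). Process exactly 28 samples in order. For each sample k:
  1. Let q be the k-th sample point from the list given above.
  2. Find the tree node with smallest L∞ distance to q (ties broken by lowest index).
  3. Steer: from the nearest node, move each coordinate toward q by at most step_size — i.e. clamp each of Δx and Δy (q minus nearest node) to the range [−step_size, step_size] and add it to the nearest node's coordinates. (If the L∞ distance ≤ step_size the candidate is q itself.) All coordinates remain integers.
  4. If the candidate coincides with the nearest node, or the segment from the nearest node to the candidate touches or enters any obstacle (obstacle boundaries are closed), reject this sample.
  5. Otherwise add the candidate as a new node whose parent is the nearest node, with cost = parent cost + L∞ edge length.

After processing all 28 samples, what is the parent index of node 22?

Parent of node 22: 12

1. q=(16,12) nearest=0 d=16 new=(5,7) → add node 1 parent=0 cost=5
2. q=(3,27) nearest=1 d=20 new=(3,12) → add node 2 parent=1 cost=10
3. q=(7,31) nearest=2 d=19 new=(7,17) → add node 3 parent=2 cost=15
4. q=(21,23) nearest=3 d=14 new=(12,22) → add node 4 parent=3 cost=20
5. q=(19,6) nearest=3 d=12 new=(12,12) → add node 5 parent=3 cost=20
6. q=(11,44) nearest=4 d=22 new=(11,27) → add node 6 parent=4 cost=25
7. q=(16,17) nearest=4 d=5 new=(16,17) → add node 7 parent=4 cost=25
8. q=(18,18) nearest=7 d=2 new=(18,18) → add node 8 parent=7 cost=27
9. q=(16,42) nearest=6 d=15 new=(16,32) → add node 9 parent=6 cost=30
10. q=(3,25) nearest=3 d=8 new=(3,22) → blocked by [1,5]×[22,24], reject
11. q=(1,38) nearest=6 d=11 new=(6,32) → add node 10 parent=6 cost=30
12. q=(11,27) nearest=6 d=0 → coincident, reject
13. q=(12,0) nearest=1 d=7 new=(10,2) → add node 11 parent=1 cost=10
14. q=(3,36) nearest=10 d=4 new=(3,36) → add node 12 parent=10 cost=34
15. q=(8,6) nearest=1 d=3 new=(8,6) → add node 13 parent=1 cost=8
16. q=(0,45) nearest=12 d=9 new=(0,41) → add node 14 parent=12 cost=39
17. q=(20,16) nearest=8 d=2 new=(20,16) → add node 15 parent=8 cost=29
18. q=(4,15) nearest=2 d=3 new=(4,15) → add node 16 parent=2 cost=13
19. q=(9,26) nearest=6 d=2 new=(9,26) → add node 17 parent=6 cost=27
20. q=(3,20) nearest=3 d=4 new=(3,20) → add node 18 parent=3 cost=19
21. q=(6,33) nearest=10 d=1 new=(6,33) → add node 19 parent=10 cost=31
22. q=(14,13) nearest=5 d=2 new=(14,13) → add node 20 parent=5 cost=22
23. q=(20,13) nearest=15 d=3 new=(20,13) → add node 21 parent=15 cost=32
24. q=(1,36) nearest=12 d=2 new=(1,36) → add node 22 parent=12 cost=36
25. q=(18,27) nearest=9 d=5 new=(18,27) → add node 23 parent=9 cost=35
26. q=(20,19) nearest=8 d=2 new=(20,19) → add node 24 parent=8 cost=29
27. q=(15,34) nearest=9 d=2 new=(15,34) → add node 25 parent=9 cost=32
28. q=(0,23) nearest=18 d=3 new=(0,23) → blocked by [1,5]×[22,24], reject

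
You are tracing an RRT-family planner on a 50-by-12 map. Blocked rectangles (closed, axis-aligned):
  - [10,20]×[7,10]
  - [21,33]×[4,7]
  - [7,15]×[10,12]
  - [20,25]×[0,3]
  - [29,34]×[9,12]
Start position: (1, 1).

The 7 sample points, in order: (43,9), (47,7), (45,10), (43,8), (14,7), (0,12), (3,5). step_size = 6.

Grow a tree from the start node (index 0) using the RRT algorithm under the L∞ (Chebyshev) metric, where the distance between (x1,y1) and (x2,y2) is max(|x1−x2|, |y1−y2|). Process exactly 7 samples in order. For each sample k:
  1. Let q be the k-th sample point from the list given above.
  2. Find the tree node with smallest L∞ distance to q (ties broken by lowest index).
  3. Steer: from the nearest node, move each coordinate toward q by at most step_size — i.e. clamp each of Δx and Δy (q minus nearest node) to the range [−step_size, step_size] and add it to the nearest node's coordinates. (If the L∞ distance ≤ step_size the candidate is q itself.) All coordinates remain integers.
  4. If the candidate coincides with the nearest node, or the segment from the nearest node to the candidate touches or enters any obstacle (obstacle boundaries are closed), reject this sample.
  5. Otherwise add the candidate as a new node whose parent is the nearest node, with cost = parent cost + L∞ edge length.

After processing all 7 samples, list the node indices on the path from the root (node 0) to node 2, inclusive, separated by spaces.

1. q=(43,9) nearest=0 d=42 new=(7,7) → add node 1 parent=0 cost=6
2. q=(47,7) nearest=1 d=40 new=(13,7) → blocked by [10,20]×[7,10], reject
3. q=(45,10) nearest=1 d=38 new=(13,10) → blocked by [10,20]×[7,10], reject
4. q=(43,8) nearest=1 d=36 new=(13,8) → blocked by [10,20]×[7,10], reject
5. q=(14,7) nearest=1 d=7 new=(13,7) → blocked by [10,20]×[7,10], reject
6. q=(0,12) nearest=1 d=7 new=(1,12) → add node 2 parent=1 cost=12
7. q=(3,5) nearest=0 d=4 new=(3,5) → add node 3 parent=0 cost=4

Path: 0 1 2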